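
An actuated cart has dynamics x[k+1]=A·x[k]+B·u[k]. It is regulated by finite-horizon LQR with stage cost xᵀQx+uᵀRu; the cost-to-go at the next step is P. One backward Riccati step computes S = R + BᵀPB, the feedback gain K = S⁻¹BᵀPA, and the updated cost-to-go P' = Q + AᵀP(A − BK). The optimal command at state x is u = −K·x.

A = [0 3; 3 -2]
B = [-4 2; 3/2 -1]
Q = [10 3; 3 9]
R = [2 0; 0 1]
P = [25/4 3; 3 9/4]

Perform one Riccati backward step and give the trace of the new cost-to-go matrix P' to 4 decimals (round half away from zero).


BᵀP = [-20.5000 -8.6250; 9.5000 3.7500]
S = R + BᵀPB = [2 0; 0 1] + [69.0625 -32.3750; -32.3750 15.2500] = [71.0625 -32.3750; -32.3750 16.2500]
BᵀPA = [-25.8750 -44.2500; 11.2500 21.0000]
K = S⁻¹·BᵀPA = [-0.5275 -0.3675; -0.3587 0.5601]
A−BK = [-1.3927 0.4097; 3.4326 -0.8886]
AᵀP(A−BK) = [10.6354 -2.3107; -2.3107 1.2252]
P' = Q + AᵀP(A−BK) = [20.6354 0.6893; 0.6893 10.2252]
tr(P') = 30.8606

30.8606


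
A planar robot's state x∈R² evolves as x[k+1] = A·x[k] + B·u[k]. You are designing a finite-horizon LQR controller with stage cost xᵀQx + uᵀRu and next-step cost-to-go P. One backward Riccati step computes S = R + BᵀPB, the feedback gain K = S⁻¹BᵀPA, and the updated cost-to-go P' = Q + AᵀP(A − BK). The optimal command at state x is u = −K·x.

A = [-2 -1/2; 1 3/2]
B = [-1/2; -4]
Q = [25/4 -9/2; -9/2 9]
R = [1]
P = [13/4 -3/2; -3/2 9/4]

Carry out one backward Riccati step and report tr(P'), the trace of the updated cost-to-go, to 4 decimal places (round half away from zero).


BᵀP = [4.3750 -8.2500]
S = R + BᵀPB = [1] + [30.8125] = [31.8125]
BᵀPA = [-17.0000 -14.5625]
K = S⁻¹·BᵀPA = [-0.5344 -0.4578]
A−BK = [-2.2672 -0.7289; -1.1375 -0.3310]
AᵀP(A−BK) = [12.1655 4.0931; 4.0931 1.4589]
P' = Q + AᵀP(A−BK) = [18.4155 -0.4069; -0.4069 10.4589]
tr(P') = 28.8744

28.8744


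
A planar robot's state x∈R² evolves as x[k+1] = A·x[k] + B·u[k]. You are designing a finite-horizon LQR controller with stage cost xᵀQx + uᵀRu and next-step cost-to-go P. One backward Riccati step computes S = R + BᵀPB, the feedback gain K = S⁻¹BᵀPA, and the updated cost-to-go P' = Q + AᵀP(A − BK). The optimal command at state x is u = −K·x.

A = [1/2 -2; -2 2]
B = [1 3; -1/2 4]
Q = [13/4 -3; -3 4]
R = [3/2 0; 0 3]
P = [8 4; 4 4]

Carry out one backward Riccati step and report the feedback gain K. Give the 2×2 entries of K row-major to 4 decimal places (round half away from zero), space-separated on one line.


0.8233 -1.4750 -0.2443 0.0611

BᵀP = [6.0000 2.0000; 40.0000 28.0000]
S = R + BᵀPB = [3/2 0; 0 3] + [5.0000 26.0000; 26.0000 232.0000] = [6.5000 26.0000; 26.0000 235.0000]
BᵀPA = [-1.0000 -8.0000; -36.0000 -24.0000]
K = S⁻¹·BᵀPA = [0.8233 -1.4750; -0.2443 0.0611]
A−BK = [0.4096 -0.7082; -0.6113 1.0182]
AᵀP(A−BK) = [2.0294 -3.2766; -3.2766 5.6653]
P' = Q + AᵀP(A−BK) = [5.2794 -6.2766; -6.2766 9.6653]
tr(P') = 14.9447


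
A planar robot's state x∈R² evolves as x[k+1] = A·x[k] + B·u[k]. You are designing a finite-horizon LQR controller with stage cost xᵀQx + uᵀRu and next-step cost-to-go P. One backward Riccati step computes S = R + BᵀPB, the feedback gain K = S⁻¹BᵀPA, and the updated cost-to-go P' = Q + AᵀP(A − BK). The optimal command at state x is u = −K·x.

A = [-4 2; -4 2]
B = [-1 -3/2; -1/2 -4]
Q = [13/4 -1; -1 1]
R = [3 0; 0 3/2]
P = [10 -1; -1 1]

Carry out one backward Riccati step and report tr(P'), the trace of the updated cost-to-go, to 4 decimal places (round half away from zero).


BᵀP = [-9.5000 0.5000; -11.0000 -2.5000]
S = R + BᵀPB = [3 0; 0 3/2] + [9.2500 12.2500; 12.2500 26.5000] = [12.2500 12.2500; 12.2500 28.0000]
BᵀPA = [36.0000 -18.0000; 54.0000 -27.0000]
K = S⁻¹·BᵀPA = [1.7959 -0.8980; 1.1429 -0.5714]
A−BK = [-0.4898 0.2449; 1.4694 -0.7347]
AᵀP(A−BK) = [17.6327 -8.8163; -8.8163 4.4082]
P' = Q + AᵀP(A−BK) = [20.8827 -9.8163; -9.8163 5.4082]
tr(P') = 26.2908

26.2908


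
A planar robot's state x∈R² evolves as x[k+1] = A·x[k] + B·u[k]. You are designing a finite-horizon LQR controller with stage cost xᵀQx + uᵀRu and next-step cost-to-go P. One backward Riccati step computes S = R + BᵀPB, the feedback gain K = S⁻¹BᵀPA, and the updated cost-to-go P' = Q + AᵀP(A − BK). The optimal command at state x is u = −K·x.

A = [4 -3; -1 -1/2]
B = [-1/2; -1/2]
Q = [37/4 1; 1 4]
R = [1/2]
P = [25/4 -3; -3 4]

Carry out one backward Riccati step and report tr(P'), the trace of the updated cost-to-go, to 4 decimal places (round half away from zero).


BᵀP = [-1.6250 -0.5000]
S = R + BᵀPB = [1/2] + [1.0625] = [1.5625]
BᵀPA = [-6.0000 5.1250]
K = S⁻¹·BᵀPA = [-3.8400 3.2800]
A−BK = [2.0800 -1.3600; -2.9200 1.1400]
AᵀP(A−BK) = [104.9600 -56.3200; -56.3200 31.4400]
P' = Q + AᵀP(A−BK) = [114.2100 -55.3200; -55.3200 35.4400]
tr(P') = 149.6500

149.6500


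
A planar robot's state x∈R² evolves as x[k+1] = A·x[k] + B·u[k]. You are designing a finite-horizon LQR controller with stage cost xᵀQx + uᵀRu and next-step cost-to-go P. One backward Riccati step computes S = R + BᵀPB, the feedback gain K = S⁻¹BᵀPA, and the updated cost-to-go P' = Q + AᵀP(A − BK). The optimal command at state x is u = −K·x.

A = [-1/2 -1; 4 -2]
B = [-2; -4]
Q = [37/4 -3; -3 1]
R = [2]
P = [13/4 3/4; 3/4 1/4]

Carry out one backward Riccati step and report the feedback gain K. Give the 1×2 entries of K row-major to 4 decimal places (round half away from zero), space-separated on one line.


BᵀP = [-9.5000 -2.5000]
S = R + BᵀPB = [2] + [29.0000] = [31.0000]
BᵀPA = [-5.2500 14.5000]
K = S⁻¹·BᵀPA = [-0.1694 0.4677]
A−BK = [-0.8387 -0.0645; 3.3226 -0.1290]
AᵀP(A−BK) = [0.9234 -0.1694; -0.1694 0.4677]
P' = Q + AᵀP(A−BK) = [10.1734 -3.1694; -3.1694 1.4677]
tr(P') = 11.6411

-0.1694 0.4677


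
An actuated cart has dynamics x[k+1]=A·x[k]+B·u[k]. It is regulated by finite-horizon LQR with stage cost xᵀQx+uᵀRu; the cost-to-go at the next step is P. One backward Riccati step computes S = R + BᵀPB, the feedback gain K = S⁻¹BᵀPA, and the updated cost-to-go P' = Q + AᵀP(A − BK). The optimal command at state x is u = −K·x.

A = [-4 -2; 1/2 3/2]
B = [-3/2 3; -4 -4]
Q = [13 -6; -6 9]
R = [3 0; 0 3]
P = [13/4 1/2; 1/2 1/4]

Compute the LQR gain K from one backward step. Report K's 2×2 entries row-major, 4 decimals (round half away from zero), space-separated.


BᵀP = [-6.8750 -1.7500; 7.7500 0.5000]
S = R + BᵀPB = [3 0; 0 3] + [17.3125 -13.6250; -13.6250 21.2500] = [20.3125 -13.6250; -13.6250 24.2500]
BᵀPA = [26.6250 11.1250; -30.7500 -14.7500]
K = S⁻¹·BᵀPA = [0.7385 0.2242; -0.8531 -0.4823]
A−BK = [-0.3329 -0.2169; 0.0418 0.4676]
AᵀP(A−BK) = [4.1663 1.8882; 1.8882 0.9547]
P' = Q + AᵀP(A−BK) = [17.1663 -4.1118; -4.1118 9.9547]
tr(P') = 27.1210

0.7385 0.2242 -0.8531 -0.4823


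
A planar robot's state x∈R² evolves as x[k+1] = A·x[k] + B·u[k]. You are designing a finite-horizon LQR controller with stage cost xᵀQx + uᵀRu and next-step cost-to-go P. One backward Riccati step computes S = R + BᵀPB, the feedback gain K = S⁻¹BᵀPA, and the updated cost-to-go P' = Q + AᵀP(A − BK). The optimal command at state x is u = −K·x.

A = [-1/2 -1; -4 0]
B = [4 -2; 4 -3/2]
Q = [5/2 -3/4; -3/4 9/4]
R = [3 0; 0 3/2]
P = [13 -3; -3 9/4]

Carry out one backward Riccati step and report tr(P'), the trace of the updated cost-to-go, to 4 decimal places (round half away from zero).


28.1801

BᵀP = [40.0000 -3.0000; -21.5000 2.6250]
S = R + BᵀPB = [3 0; 0 3/2] + [148.0000 -75.5000; -75.5000 39.0625] = [151.0000 -75.5000; -75.5000 40.5625]
BᵀPA = [-8.0000 -40.0000; 0.2500 21.5000]
K = S⁻¹·BᵀPA = [-0.7196 0.0018; -1.3333 0.5333]
A−BK = [-0.2881 0.0596; -3.1214 0.7929]
AᵀP(A−BK) = [21.8262 -5.6192; -5.6192 1.6040]
P' = Q + AᵀP(A−BK) = [24.3262 -6.3692; -6.3692 3.8540]
tr(P') = 28.1801


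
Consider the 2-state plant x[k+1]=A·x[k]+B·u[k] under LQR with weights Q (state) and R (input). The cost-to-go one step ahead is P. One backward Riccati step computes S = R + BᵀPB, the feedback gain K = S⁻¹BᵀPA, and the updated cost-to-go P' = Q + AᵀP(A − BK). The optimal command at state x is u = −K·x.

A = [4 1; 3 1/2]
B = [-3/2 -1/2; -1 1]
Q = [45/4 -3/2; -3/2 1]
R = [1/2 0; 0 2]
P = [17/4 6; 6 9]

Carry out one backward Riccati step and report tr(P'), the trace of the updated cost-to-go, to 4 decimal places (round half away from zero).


16.2743

BᵀP = [-12.3750 -18.0000; 3.8750 6.0000]
S = R + BᵀPB = [1/2 0; 0 2] + [36.5625 -11.8125; -11.8125 4.0625] = [37.0625 -11.8125; -11.8125 6.0625]
BᵀPA = [-103.5000 -21.3750; 33.5000 6.8750]
K = S⁻¹·BᵀPA = [-2.7215 -0.5681; 0.2231 0.0272]
A−BK = [0.0294 0.1615; 0.0554 -0.0952]
AᵀP(A−BK) = [3.8536 0.7947; 0.7947 0.1707]
P' = Q + AᵀP(A−BK) = [15.1036 -0.7053; -0.7053 1.1707]
tr(P') = 16.2743


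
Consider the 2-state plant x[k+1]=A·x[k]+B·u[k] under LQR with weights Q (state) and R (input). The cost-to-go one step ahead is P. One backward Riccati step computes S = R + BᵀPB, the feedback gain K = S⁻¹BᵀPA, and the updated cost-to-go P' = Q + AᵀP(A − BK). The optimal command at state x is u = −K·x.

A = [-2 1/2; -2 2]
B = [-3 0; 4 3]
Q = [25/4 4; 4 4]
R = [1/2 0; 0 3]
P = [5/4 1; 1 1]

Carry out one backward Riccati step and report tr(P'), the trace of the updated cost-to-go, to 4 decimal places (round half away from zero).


16.7708

BᵀP = [0.2500 1.0000; 3.0000 3.0000]
S = R + BᵀPB = [1/2 0; 0 3] + [3.2500 3.0000; 3.0000 9.0000] = [3.7500 3.0000; 3.0000 12.0000]
BᵀPA = [-2.5000 2.1250; -12.0000 7.5000]
K = S⁻¹·BᵀPA = [0.1667 0.0833; -1.0417 0.6042]
A−BK = [-1.5000 0.7500; 0.4583 -0.1458]
AᵀP(A−BK) = [4.9167 -2.7917; -2.7917 1.6042]
P' = Q + AᵀP(A−BK) = [11.1667 1.2083; 1.2083 5.6042]
tr(P') = 16.7708


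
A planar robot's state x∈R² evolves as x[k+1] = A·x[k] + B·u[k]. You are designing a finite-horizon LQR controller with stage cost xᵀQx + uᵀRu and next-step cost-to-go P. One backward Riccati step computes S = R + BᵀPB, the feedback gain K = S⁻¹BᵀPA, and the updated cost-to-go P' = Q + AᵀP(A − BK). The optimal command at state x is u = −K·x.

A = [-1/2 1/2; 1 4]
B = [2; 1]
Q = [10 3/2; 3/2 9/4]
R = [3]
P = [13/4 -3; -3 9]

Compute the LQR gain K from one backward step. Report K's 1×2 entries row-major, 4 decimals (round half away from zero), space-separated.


BᵀP = [3.5000 3.0000]
S = R + BᵀPB = [3] + [10.0000] = [13.0000]
BᵀPA = [1.2500 13.7500]
K = S⁻¹·BᵀPA = [0.0962 1.0577]
A−BK = [-0.6923 -1.6154; 0.9038 2.9423]
AᵀP(A−BK) = [12.6923 38.3654; 38.3654 118.2692]
P' = Q + AᵀP(A−BK) = [22.6923 39.8654; 39.8654 120.5192]
tr(P') = 143.2115

0.0962 1.0577


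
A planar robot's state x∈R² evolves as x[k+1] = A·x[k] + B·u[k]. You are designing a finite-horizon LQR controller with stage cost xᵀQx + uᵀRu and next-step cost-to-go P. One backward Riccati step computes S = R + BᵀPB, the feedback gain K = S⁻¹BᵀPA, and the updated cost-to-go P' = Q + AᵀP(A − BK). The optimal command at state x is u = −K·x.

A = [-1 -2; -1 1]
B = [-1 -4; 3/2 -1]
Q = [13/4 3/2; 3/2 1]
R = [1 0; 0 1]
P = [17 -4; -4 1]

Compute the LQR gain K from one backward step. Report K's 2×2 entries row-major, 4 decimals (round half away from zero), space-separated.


-0.0109 0.2901 0.2064 0.4872

BᵀP = [-23.0000 5.5000; -64.0000 15.0000]
S = R + BᵀPB = [1 0; 0 1] + [31.2500 86.5000; 86.5000 241.0000] = [32.2500 86.5000; 86.5000 242.0000]
BᵀPA = [17.5000 51.5000; 49.0000 143.0000]
K = S⁻¹·BᵀPA = [-0.0109 0.2901; 0.2064 0.4872]
A−BK = [-0.1854 0.2389; -0.7773 1.0520]
AᵀP(A−BK) = [0.0784 0.0497; 0.0497 0.3879]
P' = Q + AᵀP(A−BK) = [3.3284 1.5497; 1.5497 1.3879]
tr(P') = 4.7163


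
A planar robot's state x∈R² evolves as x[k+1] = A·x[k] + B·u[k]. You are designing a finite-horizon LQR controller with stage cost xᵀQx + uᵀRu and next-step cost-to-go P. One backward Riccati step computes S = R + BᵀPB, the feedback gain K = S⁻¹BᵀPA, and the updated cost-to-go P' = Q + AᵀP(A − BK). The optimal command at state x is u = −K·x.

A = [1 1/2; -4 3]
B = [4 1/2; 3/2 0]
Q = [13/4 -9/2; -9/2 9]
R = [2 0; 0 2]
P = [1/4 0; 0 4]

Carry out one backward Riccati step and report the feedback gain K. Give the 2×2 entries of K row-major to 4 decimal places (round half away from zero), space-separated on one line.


-1.5479 1.2424 0.4358 -0.2709

BᵀP = [1.0000 6.0000; 0.1250 0.0000]
S = R + BᵀPB = [2 0; 0 2] + [13.0000 0.5000; 0.5000 0.0625] = [15.0000 0.5000; 0.5000 2.0625]
BᵀPA = [-23.0000 18.5000; 0.1250 0.0625]
K = S⁻¹·BᵀPA = [-1.5479 1.2424; 0.4358 -0.2709]
A−BK = [6.9735 -4.3340; -1.6782 1.1365]
AᵀP(A−BK) = [28.5947 -19.2668; -19.2668 13.0957]
P' = Q + AᵀP(A−BK) = [31.8447 -23.7668; -23.7668 22.0957]
tr(P') = 53.9404


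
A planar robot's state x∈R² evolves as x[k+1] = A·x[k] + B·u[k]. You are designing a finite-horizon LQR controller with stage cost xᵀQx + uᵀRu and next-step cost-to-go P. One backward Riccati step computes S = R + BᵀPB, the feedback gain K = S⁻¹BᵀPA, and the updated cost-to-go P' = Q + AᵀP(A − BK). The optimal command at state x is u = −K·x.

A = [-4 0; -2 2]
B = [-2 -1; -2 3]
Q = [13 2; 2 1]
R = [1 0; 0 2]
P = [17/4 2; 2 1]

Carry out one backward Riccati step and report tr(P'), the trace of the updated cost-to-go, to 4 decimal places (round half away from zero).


17.0241

BᵀP = [-12.5000 -6.0000; 1.7500 1.0000]
S = R + BᵀPB = [1 0; 0 2] + [37.0000 -5.5000; -5.5000 1.2500] = [38.0000 -5.5000; -5.5000 3.2500]
BᵀPA = [62.0000 -12.0000; -9.0000 2.0000]
K = S⁻¹·BᵀPA = [1.6300 -0.3003; -0.0107 0.1072]
A−BK = [-0.7507 -0.4933; 1.2922 1.0777]
AᵀP(A−BK) = [2.8418 -0.4182; -0.4182 0.1823]
P' = Q + AᵀP(A−BK) = [15.8418 1.5818; 1.5818 1.1823]
tr(P') = 17.0241


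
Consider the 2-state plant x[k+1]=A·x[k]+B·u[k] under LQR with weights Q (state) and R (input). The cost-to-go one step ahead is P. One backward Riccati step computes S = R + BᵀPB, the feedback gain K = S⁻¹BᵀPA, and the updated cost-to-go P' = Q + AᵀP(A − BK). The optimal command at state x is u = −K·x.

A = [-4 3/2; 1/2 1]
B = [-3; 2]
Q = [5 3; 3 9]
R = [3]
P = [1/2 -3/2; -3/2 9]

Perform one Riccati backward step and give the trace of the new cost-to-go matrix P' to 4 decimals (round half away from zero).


17.9299

BᵀP = [-4.5000 22.5000]
S = R + BᵀPB = [3] + [58.5000] = [61.5000]
BᵀPA = [29.2500 15.7500]
K = S⁻¹·BᵀPA = [0.4756 0.2561]
A−BK = [-2.5732 2.2683; -0.4512 0.4878]
AᵀP(A−BK) = [2.3384 -1.1159; -1.1159 1.5915]
P' = Q + AᵀP(A−BK) = [7.3384 1.8841; 1.8841 10.5915]
tr(P') = 17.9299


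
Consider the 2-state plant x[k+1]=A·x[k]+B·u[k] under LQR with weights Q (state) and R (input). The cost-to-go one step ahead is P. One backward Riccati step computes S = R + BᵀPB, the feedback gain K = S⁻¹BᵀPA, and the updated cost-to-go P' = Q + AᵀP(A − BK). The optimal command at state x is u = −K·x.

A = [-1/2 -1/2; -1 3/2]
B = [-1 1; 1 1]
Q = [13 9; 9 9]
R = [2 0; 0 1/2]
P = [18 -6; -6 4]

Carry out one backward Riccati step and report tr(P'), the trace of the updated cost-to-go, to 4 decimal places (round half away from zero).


24.1401

BᵀP = [-24.0000 10.0000; 12.0000 -2.0000]
S = R + BᵀPB = [2 0; 0 1/2] + [34.0000 -14.0000; -14.0000 10.0000] = [36.0000 -14.0000; -14.0000 10.5000]
BᵀPA = [2.0000 27.0000; -4.0000 -9.0000]
K = S⁻¹·BᵀPA = [-0.1923 0.8654; -0.6374 0.2967]
A−BK = [-0.0549 0.0687; -0.1703 0.3379]
AᵀP(A−BK) = [0.3352 -0.5440; -0.5440 1.8049]
P' = Q + AᵀP(A−BK) = [13.3352 8.4560; 8.4560 10.8049]
tr(P') = 24.1401


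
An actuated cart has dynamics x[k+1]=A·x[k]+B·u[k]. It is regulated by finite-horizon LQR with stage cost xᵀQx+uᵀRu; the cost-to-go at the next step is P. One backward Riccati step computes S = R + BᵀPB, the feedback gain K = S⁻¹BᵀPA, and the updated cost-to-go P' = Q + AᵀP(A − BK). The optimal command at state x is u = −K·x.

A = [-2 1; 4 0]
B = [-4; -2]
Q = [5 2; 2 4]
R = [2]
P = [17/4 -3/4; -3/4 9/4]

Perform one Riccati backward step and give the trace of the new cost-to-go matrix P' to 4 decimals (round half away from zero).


BᵀP = [-15.5000 -1.5000]
S = R + BᵀPB = [2] + [65.0000] = [67.0000]
BᵀPA = [25.0000 -15.5000]
K = S⁻¹·BᵀPA = [0.3731 -0.2313]
A−BK = [-0.5075 0.0746; 4.7463 -0.4627]
AᵀP(A−BK) = [55.6716 -5.7164; -5.7164 0.6642]
P' = Q + AᵀP(A−BK) = [60.6716 -3.7164; -3.7164 4.6642]
tr(P') = 65.3358

65.3358


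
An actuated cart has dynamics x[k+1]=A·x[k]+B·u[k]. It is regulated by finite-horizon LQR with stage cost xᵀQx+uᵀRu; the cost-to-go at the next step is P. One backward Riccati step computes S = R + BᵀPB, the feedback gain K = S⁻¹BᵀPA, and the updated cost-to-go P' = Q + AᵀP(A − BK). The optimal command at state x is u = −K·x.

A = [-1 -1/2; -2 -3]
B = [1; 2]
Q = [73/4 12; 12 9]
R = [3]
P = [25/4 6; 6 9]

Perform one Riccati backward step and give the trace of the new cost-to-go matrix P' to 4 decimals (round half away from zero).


35.6462

BᵀP = [18.2500 24.0000]
S = R + BᵀPB = [3] + [66.2500] = [69.2500]
BᵀPA = [-66.2500 -81.1250]
K = S⁻¹·BᵀPA = [-0.9567 -1.1715]
A−BK = [-0.0433 0.6715; -0.0866 -0.6570]
AᵀP(A−BK) = [2.8700 3.5144; 3.5144 5.5262]
P' = Q + AᵀP(A−BK) = [21.1200 15.5144; 15.5144 14.5262]
tr(P') = 35.6462


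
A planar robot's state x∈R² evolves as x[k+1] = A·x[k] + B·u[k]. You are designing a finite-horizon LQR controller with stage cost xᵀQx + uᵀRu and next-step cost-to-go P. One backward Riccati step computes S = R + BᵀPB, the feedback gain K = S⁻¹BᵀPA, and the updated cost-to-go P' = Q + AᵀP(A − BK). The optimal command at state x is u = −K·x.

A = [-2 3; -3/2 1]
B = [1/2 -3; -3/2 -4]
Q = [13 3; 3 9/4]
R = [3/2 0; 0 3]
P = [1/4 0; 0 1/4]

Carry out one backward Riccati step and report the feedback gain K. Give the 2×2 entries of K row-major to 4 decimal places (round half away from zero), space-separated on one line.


-0.0263 0.1988 0.3275 -0.3755

BᵀP = [0.1250 -0.3750; -0.7500 -1.0000]
S = R + BᵀPB = [3/2 0; 0 3] + [0.6250 1.1250; 1.1250 6.2500] = [2.1250 1.1250; 1.1250 9.2500]
BᵀPA = [0.3125 0.0000; 3.0000 -3.2500]
K = S⁻¹·BᵀPA = [-0.0263 0.1988; 0.3275 -0.3755]
A−BK = [-1.0042 1.7740; -0.2294 -0.2039]
AᵀP(A−BK) = [0.5881 -0.8105; -0.8105 1.2795]
P' = Q + AᵀP(A−BK) = [13.5881 2.1895; 2.1895 3.5295]
tr(P') = 17.1177


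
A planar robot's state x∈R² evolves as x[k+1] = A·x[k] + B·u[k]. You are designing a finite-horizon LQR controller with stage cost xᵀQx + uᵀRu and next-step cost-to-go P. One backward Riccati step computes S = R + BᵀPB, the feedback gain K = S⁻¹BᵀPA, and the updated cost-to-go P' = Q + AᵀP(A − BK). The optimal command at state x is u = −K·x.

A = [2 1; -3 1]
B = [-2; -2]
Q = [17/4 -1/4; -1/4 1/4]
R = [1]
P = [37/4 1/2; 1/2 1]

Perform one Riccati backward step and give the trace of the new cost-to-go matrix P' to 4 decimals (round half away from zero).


BᵀP = [-19.5000 -3.0000]
S = R + BᵀPB = [1] + [45.0000] = [46.0000]
BᵀPA = [-30.0000 -22.5000]
K = S⁻¹·BᵀPA = [-0.6522 -0.4891]
A−BK = [0.6957 0.0217; -4.3043 0.0217]
AᵀP(A−BK) = [20.4348 0.3261; 0.3261 0.2446]
P' = Q + AᵀP(A−BK) = [24.6848 0.0761; 0.0761 0.4946]
tr(P') = 25.1793

25.1793


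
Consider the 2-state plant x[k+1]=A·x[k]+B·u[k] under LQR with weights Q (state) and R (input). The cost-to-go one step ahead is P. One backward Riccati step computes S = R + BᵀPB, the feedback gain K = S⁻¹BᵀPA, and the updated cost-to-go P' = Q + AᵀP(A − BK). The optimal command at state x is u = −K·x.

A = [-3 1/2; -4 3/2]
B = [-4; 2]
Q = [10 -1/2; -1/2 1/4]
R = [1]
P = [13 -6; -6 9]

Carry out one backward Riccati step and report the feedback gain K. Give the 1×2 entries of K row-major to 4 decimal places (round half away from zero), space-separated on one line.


BᵀP = [-64.0000 42.0000]
S = R + BᵀPB = [1] + [340.0000] = [341.0000]
BᵀPA = [24.0000 31.0000]
K = S⁻¹·BᵀPA = [0.0704 0.0909]
A−BK = [-2.7185 0.8636; -4.1408 1.3182]
AᵀP(A−BK) = [115.3109 -36.6818; -36.6818 11.6818]
P' = Q + AᵀP(A−BK) = [125.3109 -37.1818; -37.1818 11.9318]
tr(P') = 137.2427

0.0704 0.0909


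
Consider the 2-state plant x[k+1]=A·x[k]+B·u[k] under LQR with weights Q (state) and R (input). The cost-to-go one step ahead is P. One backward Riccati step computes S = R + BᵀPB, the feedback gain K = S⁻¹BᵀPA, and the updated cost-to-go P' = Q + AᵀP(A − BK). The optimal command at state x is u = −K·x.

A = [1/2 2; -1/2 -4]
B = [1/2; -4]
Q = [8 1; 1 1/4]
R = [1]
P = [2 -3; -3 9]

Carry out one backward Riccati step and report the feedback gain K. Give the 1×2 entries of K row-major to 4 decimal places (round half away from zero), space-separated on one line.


0.1603 1.1175

BᵀP = [13.0000 -37.5000]
S = R + BᵀPB = [1] + [156.5000] = [157.5000]
BᵀPA = [25.2500 176.0000]
K = S⁻¹·BᵀPA = [0.1603 1.1175]
A−BK = [0.4198 1.4413; 0.1413 0.4698]
AᵀP(A−BK) = [0.2020 0.7841; 0.7841 3.3270]
P' = Q + AᵀP(A−BK) = [8.2020 1.7841; 1.7841 3.5770]
tr(P') = 11.7790


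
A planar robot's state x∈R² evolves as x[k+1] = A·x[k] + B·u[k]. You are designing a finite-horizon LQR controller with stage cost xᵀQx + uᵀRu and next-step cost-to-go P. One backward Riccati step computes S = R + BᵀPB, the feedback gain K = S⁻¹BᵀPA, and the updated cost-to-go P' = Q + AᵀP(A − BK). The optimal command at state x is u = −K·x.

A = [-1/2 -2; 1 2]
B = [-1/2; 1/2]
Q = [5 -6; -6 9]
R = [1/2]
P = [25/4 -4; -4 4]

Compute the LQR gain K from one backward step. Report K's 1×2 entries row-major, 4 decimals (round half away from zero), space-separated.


BᵀP = [-5.1250 4.0000]
S = R + BᵀPB = [1/2] + [4.5625] = [5.0625]
BᵀPA = [6.5625 18.2500]
K = S⁻¹·BᵀPA = [1.2963 3.6049]
A−BK = [0.1481 -0.1975; 0.3519 0.1975]
AᵀP(A−BK) = [1.0556 2.5926; 2.5926 7.2099]
P' = Q + AᵀP(A−BK) = [6.0556 -3.4074; -3.4074 16.2099]
tr(P') = 22.2654

1.2963 3.6049


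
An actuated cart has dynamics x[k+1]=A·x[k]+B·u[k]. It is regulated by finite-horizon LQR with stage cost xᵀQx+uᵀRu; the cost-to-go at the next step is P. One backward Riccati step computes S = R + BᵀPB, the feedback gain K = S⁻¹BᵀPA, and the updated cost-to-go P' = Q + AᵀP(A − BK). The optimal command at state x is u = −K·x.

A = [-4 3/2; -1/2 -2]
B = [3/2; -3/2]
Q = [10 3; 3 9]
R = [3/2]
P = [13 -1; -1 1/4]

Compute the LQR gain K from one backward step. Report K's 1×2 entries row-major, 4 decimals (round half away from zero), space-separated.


-2.3194 0.9843

BᵀP = [21.0000 -1.8750]
S = R + BᵀPB = [3/2] + [34.3125] = [35.8125]
BᵀPA = [-83.0625 35.2500]
K = S⁻¹·BᵀPA = [-2.3194 0.9843]
A−BK = [-0.5209 0.0236; -3.9791 -0.5236]
AᵀP(A−BK) = [11.4097 -3.2421; -3.2421 1.5537]
P' = Q + AᵀP(A−BK) = [21.4097 -0.2421; -0.2421 10.5537]
tr(P') = 31.9634


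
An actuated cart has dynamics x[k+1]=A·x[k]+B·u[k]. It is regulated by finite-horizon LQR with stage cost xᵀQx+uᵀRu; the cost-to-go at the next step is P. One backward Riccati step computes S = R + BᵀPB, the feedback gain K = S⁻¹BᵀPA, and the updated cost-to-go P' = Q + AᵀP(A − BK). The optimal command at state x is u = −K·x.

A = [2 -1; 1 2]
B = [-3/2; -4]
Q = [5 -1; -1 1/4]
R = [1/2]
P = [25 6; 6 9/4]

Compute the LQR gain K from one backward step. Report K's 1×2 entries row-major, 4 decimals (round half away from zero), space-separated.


BᵀP = [-61.5000 -18.0000]
S = R + BᵀPB = [1/2] + [164.2500] = [164.7500]
BᵀPA = [-141.0000 25.5000]
K = S⁻¹·BᵀPA = [-0.8558 0.1548]
A−BK = [0.7162 -0.7678; -2.4234 2.6191]
AᵀP(A−BK) = [5.5763 -5.6760; -5.6760 6.0531]
P' = Q + AᵀP(A−BK) = [10.5763 -6.6760; -6.6760 6.3031]
tr(P') = 16.8794

-0.8558 0.1548


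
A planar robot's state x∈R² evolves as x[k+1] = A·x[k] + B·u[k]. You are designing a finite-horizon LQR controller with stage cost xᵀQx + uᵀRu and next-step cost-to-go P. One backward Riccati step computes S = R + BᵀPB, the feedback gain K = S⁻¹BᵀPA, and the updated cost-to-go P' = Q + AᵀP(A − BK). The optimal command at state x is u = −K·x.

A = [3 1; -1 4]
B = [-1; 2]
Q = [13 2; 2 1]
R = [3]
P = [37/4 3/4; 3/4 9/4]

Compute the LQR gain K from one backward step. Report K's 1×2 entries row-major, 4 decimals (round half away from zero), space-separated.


BᵀP = [-7.7500 3.7500]
S = R + BᵀPB = [3] + [15.2500] = [18.2500]
BᵀPA = [-27.0000 7.2500]
K = S⁻¹·BᵀPA = [-1.4795 0.3973]
A−BK = [1.5205 1.3973; 1.9589 3.2055]
AᵀP(A−BK) = [41.0548 37.7260; 37.7260 48.3699]
P' = Q + AᵀP(A−BK) = [54.0548 39.7260; 39.7260 49.3699]
tr(P') = 103.4247

-1.4795 0.3973


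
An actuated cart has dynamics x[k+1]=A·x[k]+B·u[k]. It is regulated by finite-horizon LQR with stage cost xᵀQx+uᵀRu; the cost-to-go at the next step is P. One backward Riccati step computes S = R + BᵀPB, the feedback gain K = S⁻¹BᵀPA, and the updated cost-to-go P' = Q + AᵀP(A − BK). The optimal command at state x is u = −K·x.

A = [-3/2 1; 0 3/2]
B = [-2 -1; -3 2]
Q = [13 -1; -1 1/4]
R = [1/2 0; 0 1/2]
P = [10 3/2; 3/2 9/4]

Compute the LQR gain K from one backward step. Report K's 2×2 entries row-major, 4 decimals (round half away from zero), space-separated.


BᵀP = [-24.5000 -9.7500; -7.0000 3.0000]
S = R + BᵀPB = [1/2 0; 0 1/2] + [78.2500 5.0000; 5.0000 13.0000] = [78.7500 5.0000; 5.0000 13.5000]
BᵀPA = [36.7500 -39.1250; 10.5000 -2.5000]
K = S⁻¹·BᵀPA = [0.4273 -0.4967; 0.6195 -0.0012]
A−BK = [-0.0258 0.0053; 0.0430 0.0122]
AᵀP(A−BK) = [0.2907 -0.1068; -0.1068 0.1242]
P' = Q + AᵀP(A−BK) = [13.2907 -1.1068; -1.1068 0.3742]
tr(P') = 13.6649

0.4273 -0.4967 0.6195 -0.0012


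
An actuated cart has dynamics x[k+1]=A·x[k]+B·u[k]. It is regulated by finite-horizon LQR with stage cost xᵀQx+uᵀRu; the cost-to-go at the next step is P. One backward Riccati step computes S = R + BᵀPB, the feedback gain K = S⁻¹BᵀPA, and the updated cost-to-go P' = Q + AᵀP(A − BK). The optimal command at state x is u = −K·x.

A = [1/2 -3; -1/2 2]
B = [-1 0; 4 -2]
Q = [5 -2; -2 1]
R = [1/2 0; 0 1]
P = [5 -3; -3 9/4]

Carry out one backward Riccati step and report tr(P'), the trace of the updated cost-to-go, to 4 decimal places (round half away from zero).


10.0297

BᵀP = [-17.0000 12.0000; 6.0000 -4.5000]
S = R + BᵀPB = [1/2 0; 0 1] + [65.0000 -24.0000; -24.0000 9.0000] = [65.5000 -24.0000; -24.0000 10.0000]
BᵀPA = [-14.5000 75.0000; 5.2500 -27.0000]
K = S⁻¹·BᵀPA = [-0.2405 1.2911; -0.0522 0.3987]
A−BK = [0.2595 -1.7089; 0.3576 -2.3671]
AᵀP(A−BK) = [0.0993 -0.6218; -0.6218 3.9304]
P' = Q + AᵀP(A−BK) = [5.0993 -2.6218; -2.6218 4.9304]
tr(P') = 10.0297


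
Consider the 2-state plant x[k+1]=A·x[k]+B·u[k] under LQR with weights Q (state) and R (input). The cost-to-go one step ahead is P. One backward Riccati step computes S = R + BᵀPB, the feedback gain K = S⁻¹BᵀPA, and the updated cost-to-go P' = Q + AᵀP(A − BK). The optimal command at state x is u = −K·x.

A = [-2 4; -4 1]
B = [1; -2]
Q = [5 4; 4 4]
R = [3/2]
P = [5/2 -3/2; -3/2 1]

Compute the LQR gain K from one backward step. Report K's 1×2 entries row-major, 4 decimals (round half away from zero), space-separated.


0.2143 1.3214

BᵀP = [5.5000 -3.5000]
S = R + BᵀPB = [3/2] + [12.5000] = [14.0000]
BᵀPA = [3.0000 18.5000]
K = S⁻¹·BᵀPA = [0.2143 1.3214]
A−BK = [-2.2143 2.6786; -3.5714 3.6429]
AᵀP(A−BK) = [1.3571 -0.9643; -0.9643 4.5536]
P' = Q + AᵀP(A−BK) = [6.3571 3.0357; 3.0357 8.5536]
tr(P') = 14.9107


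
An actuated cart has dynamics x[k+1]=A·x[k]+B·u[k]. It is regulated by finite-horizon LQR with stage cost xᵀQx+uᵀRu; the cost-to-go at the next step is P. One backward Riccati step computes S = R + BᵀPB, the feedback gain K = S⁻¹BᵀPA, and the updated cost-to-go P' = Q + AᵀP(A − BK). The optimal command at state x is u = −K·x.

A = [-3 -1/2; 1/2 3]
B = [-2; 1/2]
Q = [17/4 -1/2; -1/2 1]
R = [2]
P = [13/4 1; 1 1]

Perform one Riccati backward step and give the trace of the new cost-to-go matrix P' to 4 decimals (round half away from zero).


15.9351

BᵀP = [-6.0000 -1.5000]
S = R + BᵀPB = [2] + [11.2500] = [13.2500]
BᵀPA = [17.2500 -1.5000]
K = S⁻¹·BᵀPA = [1.3019 -0.1132]
A−BK = [-0.3962 -0.7264; -0.1509 3.0566]
AᵀP(A−BK) = [4.0425 -0.9222; -0.9222 6.6427]
P' = Q + AᵀP(A−BK) = [8.2925 -1.4222; -1.4222 7.6427]
tr(P') = 15.9351


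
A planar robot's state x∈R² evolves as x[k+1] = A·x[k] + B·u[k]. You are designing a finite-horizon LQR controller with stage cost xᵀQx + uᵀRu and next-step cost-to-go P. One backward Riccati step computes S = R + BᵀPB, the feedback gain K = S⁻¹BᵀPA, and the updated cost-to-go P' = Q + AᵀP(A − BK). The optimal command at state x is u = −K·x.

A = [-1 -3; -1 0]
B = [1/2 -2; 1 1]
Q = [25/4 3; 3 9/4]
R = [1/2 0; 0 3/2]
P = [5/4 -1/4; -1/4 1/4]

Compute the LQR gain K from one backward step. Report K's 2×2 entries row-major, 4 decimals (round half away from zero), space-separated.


BᵀP = [0.3750 0.1250; -2.7500 0.7500]
S = R + BᵀPB = [1/2 0; 0 3/2] + [0.3125 -0.6250; -0.6250 6.2500] = [0.8125 -0.6250; -0.6250 7.7500]
BᵀPA = [-0.5000 -1.1250; 2.0000 8.2500]
K = S⁻¹·BᵀPA = [-0.4444 -0.6032; 0.2222 1.0159]
A−BK = [-0.3333 -0.6667; -0.7778 -0.4127]
AᵀP(A−BK) = [0.3333 0.6667; 0.6667 2.1905]
P' = Q + AᵀP(A−BK) = [6.5833 3.6667; 3.6667 4.4405]
tr(P') = 11.0238

-0.4444 -0.6032 0.2222 1.0159


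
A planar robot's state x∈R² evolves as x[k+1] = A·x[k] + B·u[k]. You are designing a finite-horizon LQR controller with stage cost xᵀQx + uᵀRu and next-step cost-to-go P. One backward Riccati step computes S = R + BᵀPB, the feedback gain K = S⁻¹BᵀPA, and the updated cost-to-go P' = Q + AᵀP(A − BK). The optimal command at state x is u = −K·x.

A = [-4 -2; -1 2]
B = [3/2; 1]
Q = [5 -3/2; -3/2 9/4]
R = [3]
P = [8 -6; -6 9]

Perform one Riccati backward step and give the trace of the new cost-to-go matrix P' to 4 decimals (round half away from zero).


BᵀP = [6.0000 0.0000]
S = R + BᵀPB = [3] + [9.0000] = [12.0000]
BᵀPA = [-24.0000 -12.0000]
K = S⁻¹·BᵀPA = [-2.0000 -1.0000]
A−BK = [-1.0000 -0.5000; 1.0000 3.0000]
AᵀP(A−BK) = [41.0000 58.0000; 58.0000 104.0000]
P' = Q + AᵀP(A−BK) = [46.0000 56.5000; 56.5000 106.2500]
tr(P') = 152.2500

152.2500


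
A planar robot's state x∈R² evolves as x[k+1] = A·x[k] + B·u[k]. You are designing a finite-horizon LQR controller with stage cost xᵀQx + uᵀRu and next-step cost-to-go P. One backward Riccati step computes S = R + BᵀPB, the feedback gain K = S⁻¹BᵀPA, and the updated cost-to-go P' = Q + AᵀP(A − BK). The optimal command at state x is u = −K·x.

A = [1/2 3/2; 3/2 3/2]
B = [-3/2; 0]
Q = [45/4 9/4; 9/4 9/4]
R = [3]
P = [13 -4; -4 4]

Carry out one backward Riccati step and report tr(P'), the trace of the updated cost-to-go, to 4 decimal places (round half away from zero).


27.2674

BᵀP = [-19.5000 6.0000]
S = R + BᵀPB = [3] + [29.2500] = [32.2500]
BᵀPA = [-0.7500 -20.2500]
K = S⁻¹·BᵀPA = [-0.0233 -0.6279]
A−BK = [0.4651 0.5581; 1.5000 1.5000]
AᵀP(A−BK) = [6.2326 6.2791; 6.2791 7.5349]
P' = Q + AᵀP(A−BK) = [17.4826 8.5291; 8.5291 9.7849]
tr(P') = 27.2674


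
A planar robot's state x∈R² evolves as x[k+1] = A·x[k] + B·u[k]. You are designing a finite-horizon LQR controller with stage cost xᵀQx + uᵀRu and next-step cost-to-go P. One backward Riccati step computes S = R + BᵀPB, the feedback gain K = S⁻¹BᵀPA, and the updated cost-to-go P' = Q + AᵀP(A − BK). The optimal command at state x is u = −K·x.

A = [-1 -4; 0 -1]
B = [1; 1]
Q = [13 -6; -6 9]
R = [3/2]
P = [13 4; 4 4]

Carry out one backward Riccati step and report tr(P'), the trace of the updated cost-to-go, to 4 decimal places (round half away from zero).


BᵀP = [17.0000 8.0000]
S = R + BᵀPB = [3/2] + [25.0000] = [26.5000]
BᵀPA = [-17.0000 -76.0000]
K = S⁻¹·BᵀPA = [-0.6415 -2.8679]
A−BK = [-0.3585 -1.1321; 0.6415 1.8679]
AᵀP(A−BK) = [2.0943 7.2453; 7.2453 26.0377]
P' = Q + AᵀP(A−BK) = [15.0943 1.2453; 1.2453 35.0377]
tr(P') = 50.1321

50.1321


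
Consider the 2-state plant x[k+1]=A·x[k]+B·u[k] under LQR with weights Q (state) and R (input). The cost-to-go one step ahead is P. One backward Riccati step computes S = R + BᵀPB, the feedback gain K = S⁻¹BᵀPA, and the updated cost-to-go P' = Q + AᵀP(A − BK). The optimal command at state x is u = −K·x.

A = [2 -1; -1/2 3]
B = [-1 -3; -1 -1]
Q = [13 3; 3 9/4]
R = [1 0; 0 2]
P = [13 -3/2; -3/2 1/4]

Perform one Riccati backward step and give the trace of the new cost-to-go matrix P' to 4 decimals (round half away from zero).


17.5904

BᵀP = [-11.5000 1.2500; -37.5000 4.2500]
S = R + BᵀPB = [1 0; 0 2] + [10.2500 33.2500; 33.2500 108.2500] = [11.2500 33.2500; 33.2500 110.2500]
BᵀPA = [-23.6250 15.2500; -77.1250 50.2500]
K = S⁻¹·BᵀPA = [-0.2987 0.0779; -0.6095 0.4323]
A−BK = [-0.1271 0.3748; -1.4082 3.5102]
AᵀP(A−BK) = [1.0009 -0.9443; -0.9443 1.3395]
P' = Q + AᵀP(A−BK) = [14.0009 2.0557; 2.0557 3.5895]
tr(P') = 17.5904


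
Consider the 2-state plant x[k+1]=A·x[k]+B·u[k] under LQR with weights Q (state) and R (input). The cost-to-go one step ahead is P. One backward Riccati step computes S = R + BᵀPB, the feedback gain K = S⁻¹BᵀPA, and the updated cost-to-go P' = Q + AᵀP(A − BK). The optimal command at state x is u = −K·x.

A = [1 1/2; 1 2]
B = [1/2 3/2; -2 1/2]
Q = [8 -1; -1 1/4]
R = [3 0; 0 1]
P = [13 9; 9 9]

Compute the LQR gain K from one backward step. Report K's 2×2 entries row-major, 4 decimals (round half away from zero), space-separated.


-0.2632 -0.6571 0.7757 0.7006

BᵀP = [-11.5000 -13.5000; 24.0000 18.0000]
S = R + BᵀPB = [3 0; 0 1] + [21.2500 -24.0000; -24.0000 45.0000] = [24.2500 -24.0000; -24.0000 46.0000]
BᵀPA = [-25.0000 -32.7500; 42.0000 48.0000]
K = S⁻¹·BᵀPA = [-0.2632 -0.6571; 0.7757 0.7006]
A−BK = [-0.0320 -0.2224; 0.0857 0.3355]
AᵀP(A−BK) = [0.8397 1.1455; 1.1455 2.0992]
P' = Q + AᵀP(A−BK) = [8.8397 0.1455; 0.1455 2.3492]
tr(P') = 11.1888


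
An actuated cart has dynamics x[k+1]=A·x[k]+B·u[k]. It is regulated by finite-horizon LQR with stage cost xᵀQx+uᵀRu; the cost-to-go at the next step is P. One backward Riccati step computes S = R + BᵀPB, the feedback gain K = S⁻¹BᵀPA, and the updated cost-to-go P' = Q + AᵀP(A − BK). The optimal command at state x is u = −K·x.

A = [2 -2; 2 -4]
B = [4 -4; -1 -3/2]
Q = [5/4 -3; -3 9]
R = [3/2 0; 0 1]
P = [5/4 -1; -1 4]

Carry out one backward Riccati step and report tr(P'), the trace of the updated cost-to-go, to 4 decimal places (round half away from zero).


16.6966

BᵀP = [6.0000 -8.0000; -3.5000 -2.0000]
S = R + BᵀPB = [3/2 0; 0 1] + [32.0000 -12.0000; -12.0000 17.0000] = [33.5000 -12.0000; -12.0000 18.0000]
BᵀPA = [-4.0000 20.0000; -11.0000 15.0000]
K = S⁻¹·BᵀPA = [-0.4444 1.1765; -0.9074 1.6176]
A−BK = [0.1481 -0.2353; 0.1944 -0.3971]
AᵀP(A−BK) = [1.2407 -2.5000; -2.5000 5.2059]
P' = Q + AᵀP(A−BK) = [2.4907 -5.5000; -5.5000 14.2059]
tr(P') = 16.6966


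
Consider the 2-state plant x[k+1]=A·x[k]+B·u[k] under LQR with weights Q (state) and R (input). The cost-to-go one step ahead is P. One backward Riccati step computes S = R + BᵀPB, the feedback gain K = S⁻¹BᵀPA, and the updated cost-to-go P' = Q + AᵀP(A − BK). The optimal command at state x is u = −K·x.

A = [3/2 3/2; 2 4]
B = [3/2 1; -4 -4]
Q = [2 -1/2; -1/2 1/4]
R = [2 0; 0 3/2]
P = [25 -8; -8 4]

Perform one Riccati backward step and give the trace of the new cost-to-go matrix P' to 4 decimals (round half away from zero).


BᵀP = [69.5000 -28.0000; 57.0000 -24.0000]
S = R + BᵀPB = [2 0; 0 3/2] + [216.2500 181.5000; 181.5000 153.0000] = [218.2500 181.5000; 181.5000 154.5000]
BᵀPA = [48.2500 -7.7500; 37.5000 -10.5000]
K = S⁻¹·BᵀPA = [0.8341 0.9112; -0.7371 -1.1384]
A−BK = [0.9860 1.2716; 2.3878 3.0912]
AᵀP(A−BK) = [11.6479 14.9744; 14.9744 19.3584]
P' = Q + AᵀP(A−BK) = [13.6479 14.4744; 14.4744 19.6084]
tr(P') = 33.2563

33.2563


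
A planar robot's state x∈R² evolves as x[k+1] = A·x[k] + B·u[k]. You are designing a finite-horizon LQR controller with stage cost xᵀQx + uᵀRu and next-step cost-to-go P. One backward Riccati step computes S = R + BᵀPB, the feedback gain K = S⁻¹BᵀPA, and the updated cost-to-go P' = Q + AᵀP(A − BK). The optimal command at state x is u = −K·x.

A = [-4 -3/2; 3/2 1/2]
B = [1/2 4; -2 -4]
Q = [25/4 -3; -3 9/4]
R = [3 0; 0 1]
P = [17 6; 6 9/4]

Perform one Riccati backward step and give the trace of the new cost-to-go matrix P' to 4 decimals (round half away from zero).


12.2459

BᵀP = [-3.5000 -1.5000; 44.0000 15.0000]
S = R + BᵀPB = [3 0; 0 1] + [1.2500 -8.0000; -8.0000 116.0000] = [4.2500 -8.0000; -8.0000 117.0000]
BᵀPA = [11.7500 4.5000; -153.5000 -58.5000]
K = S⁻¹·BᵀPA = [0.3387 0.1350; -1.2888 -0.4908]
A−BK = [0.9859 0.3956; -2.9778 -1.1930]
AᵀP(A−BK) = [3.2509 1.2681; 1.2681 0.4950]
P' = Q + AᵀP(A−BK) = [9.5009 -1.7319; -1.7319 2.7450]
tr(P') = 12.2459


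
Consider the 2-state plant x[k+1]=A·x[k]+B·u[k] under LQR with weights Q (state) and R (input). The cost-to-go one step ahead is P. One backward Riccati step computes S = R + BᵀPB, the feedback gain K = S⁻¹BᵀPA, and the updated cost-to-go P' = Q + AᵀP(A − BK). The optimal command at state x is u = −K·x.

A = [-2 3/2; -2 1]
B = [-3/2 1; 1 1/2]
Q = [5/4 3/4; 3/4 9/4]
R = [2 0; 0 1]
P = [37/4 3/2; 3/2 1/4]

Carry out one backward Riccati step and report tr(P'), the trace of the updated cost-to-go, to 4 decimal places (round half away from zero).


7.2986

BᵀP = [-12.3750 -2.0000; 10.0000 1.6250]
S = R + BᵀPB = [2 0; 0 1] + [16.5625 -13.3750; -13.3750 10.8125] = [18.5625 -13.3750; -13.3750 11.8125]
BᵀPA = [28.7500 -20.5625; -23.2500 16.6250]
K = S⁻¹·BᵀPA = [0.7093 -0.5086; -1.1651 0.8316]
A−BK = [0.2291 -0.0944; -2.1267 1.0928]
AᵀP(A−BK) = [2.5183 -1.7947; -1.7947 1.2803]
P' = Q + AᵀP(A−BK) = [3.7683 -1.0447; -1.0447 3.5303]
tr(P') = 7.2986


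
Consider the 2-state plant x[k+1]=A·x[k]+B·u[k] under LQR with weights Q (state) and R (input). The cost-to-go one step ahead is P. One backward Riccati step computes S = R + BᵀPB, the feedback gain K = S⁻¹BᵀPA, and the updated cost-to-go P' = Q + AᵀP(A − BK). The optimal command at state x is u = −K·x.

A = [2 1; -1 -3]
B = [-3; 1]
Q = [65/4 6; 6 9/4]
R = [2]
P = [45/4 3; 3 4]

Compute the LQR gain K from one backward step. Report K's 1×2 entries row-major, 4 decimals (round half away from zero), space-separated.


-0.6331 -0.1765

BᵀP = [-30.7500 -5.0000]
S = R + BᵀPB = [2] + [87.2500] = [89.2500]
BᵀPA = [-56.5000 -15.7500]
K = S⁻¹·BᵀPA = [-0.6331 -0.1765]
A−BK = [0.1008 0.4706; -0.3669 -2.8235]
AᵀP(A−BK) = [1.2325 3.5294; 3.5294 26.4706]
P' = Q + AᵀP(A−BK) = [17.4825 9.5294; 9.5294 28.7206]
tr(P') = 46.2031


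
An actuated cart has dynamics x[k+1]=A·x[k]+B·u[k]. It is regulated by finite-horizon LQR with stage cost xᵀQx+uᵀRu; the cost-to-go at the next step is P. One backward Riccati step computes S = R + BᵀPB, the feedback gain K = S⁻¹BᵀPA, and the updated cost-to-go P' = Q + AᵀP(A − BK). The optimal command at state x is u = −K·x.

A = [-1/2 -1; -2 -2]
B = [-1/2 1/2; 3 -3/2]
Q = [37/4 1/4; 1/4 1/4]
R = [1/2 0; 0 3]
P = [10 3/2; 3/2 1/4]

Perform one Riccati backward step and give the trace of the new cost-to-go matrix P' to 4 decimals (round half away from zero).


BᵀP = [-0.5000 0.0000; 2.7500 0.3750]
S = R + BᵀPB = [1/2 0; 0 3] + [0.2500 -0.2500; -0.2500 0.8125] = [0.7500 -0.2500; -0.2500 3.8125]
BᵀPA = [0.2500 0.5000; -2.1250 -3.5000]
K = S⁻¹·BᵀPA = [0.1508 0.3687; -0.5475 -0.8939]
A−BK = [-0.1508 -0.3687; -3.2737 -4.4469]
AᵀP(A−BK) = [5.2989 8.5084; 8.5084 13.6872]
P' = Q + AᵀP(A−BK) = [14.5489 8.7584; 8.7584 13.9372]
tr(P') = 28.4860

28.4860
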